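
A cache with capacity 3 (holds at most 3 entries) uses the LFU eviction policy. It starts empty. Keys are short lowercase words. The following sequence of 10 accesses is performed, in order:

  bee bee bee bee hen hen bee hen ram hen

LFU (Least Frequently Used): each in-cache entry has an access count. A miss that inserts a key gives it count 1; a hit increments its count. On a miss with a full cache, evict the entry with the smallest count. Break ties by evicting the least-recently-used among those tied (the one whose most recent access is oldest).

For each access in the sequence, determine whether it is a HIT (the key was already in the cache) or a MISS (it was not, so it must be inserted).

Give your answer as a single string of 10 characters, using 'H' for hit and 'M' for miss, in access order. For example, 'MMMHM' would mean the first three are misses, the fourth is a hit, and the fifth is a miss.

Answer: MHHHMHHHMH

Derivation:
LFU simulation (capacity=3):
  1. access bee: MISS. Cache: [bee(c=1)]
  2. access bee: HIT, count now 2. Cache: [bee(c=2)]
  3. access bee: HIT, count now 3. Cache: [bee(c=3)]
  4. access bee: HIT, count now 4. Cache: [bee(c=4)]
  5. access hen: MISS. Cache: [hen(c=1) bee(c=4)]
  6. access hen: HIT, count now 2. Cache: [hen(c=2) bee(c=4)]
  7. access bee: HIT, count now 5. Cache: [hen(c=2) bee(c=5)]
  8. access hen: HIT, count now 3. Cache: [hen(c=3) bee(c=5)]
  9. access ram: MISS. Cache: [ram(c=1) hen(c=3) bee(c=5)]
  10. access hen: HIT, count now 4. Cache: [ram(c=1) hen(c=4) bee(c=5)]
Total: 7 hits, 3 misses, 0 evictions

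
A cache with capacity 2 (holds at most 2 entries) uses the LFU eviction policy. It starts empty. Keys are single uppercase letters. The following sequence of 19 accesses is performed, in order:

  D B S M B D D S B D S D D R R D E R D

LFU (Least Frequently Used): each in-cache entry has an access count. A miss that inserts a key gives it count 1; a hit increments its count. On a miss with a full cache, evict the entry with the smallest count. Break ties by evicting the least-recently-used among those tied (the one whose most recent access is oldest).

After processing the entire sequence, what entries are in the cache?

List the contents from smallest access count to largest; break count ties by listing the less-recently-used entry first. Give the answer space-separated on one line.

LFU simulation (capacity=2):
  1. access D: MISS. Cache: [D(c=1)]
  2. access B: MISS. Cache: [D(c=1) B(c=1)]
  3. access S: MISS, evict D(c=1). Cache: [B(c=1) S(c=1)]
  4. access M: MISS, evict B(c=1). Cache: [S(c=1) M(c=1)]
  5. access B: MISS, evict S(c=1). Cache: [M(c=1) B(c=1)]
  6. access D: MISS, evict M(c=1). Cache: [B(c=1) D(c=1)]
  7. access D: HIT, count now 2. Cache: [B(c=1) D(c=2)]
  8. access S: MISS, evict B(c=1). Cache: [S(c=1) D(c=2)]
  9. access B: MISS, evict S(c=1). Cache: [B(c=1) D(c=2)]
  10. access D: HIT, count now 3. Cache: [B(c=1) D(c=3)]
  11. access S: MISS, evict B(c=1). Cache: [S(c=1) D(c=3)]
  12. access D: HIT, count now 4. Cache: [S(c=1) D(c=4)]
  13. access D: HIT, count now 5. Cache: [S(c=1) D(c=5)]
  14. access R: MISS, evict S(c=1). Cache: [R(c=1) D(c=5)]
  15. access R: HIT, count now 2. Cache: [R(c=2) D(c=5)]
  16. access D: HIT, count now 6. Cache: [R(c=2) D(c=6)]
  17. access E: MISS, evict R(c=2). Cache: [E(c=1) D(c=6)]
  18. access R: MISS, evict E(c=1). Cache: [R(c=1) D(c=6)]
  19. access D: HIT, count now 7. Cache: [R(c=1) D(c=7)]
Total: 7 hits, 12 misses, 10 evictions

Answer: R D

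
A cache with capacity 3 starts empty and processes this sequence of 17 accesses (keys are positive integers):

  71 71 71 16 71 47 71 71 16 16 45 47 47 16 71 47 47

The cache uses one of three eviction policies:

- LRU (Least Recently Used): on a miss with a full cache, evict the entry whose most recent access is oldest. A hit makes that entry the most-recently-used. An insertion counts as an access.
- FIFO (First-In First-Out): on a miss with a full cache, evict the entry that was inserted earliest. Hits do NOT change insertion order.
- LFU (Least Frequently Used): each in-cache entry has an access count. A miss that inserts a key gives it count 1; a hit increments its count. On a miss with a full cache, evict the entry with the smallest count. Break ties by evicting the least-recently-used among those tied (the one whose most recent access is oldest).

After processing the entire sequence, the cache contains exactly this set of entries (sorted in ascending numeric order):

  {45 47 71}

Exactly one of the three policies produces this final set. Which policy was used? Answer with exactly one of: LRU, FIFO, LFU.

Simulating under each policy and comparing final sets:
  LRU: final set = {16 47 71} -> differs
  FIFO: final set = {45 47 71} -> MATCHES target
  LFU: final set = {16 47 71} -> differs
Only FIFO produces the target set.

Answer: FIFO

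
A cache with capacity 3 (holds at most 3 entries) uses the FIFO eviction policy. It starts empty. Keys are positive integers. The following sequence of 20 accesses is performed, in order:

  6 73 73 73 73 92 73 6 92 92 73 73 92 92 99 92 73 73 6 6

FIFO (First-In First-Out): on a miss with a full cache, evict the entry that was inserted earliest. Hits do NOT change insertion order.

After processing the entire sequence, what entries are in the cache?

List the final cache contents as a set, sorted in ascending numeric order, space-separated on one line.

Answer: 6 92 99

Derivation:
FIFO simulation (capacity=3):
  1. access 6: MISS. Cache (old->new): [6]
  2. access 73: MISS. Cache (old->new): [6 73]
  3. access 73: HIT. Cache (old->new): [6 73]
  4. access 73: HIT. Cache (old->new): [6 73]
  5. access 73: HIT. Cache (old->new): [6 73]
  6. access 92: MISS. Cache (old->new): [6 73 92]
  7. access 73: HIT. Cache (old->new): [6 73 92]
  8. access 6: HIT. Cache (old->new): [6 73 92]
  9. access 92: HIT. Cache (old->new): [6 73 92]
  10. access 92: HIT. Cache (old->new): [6 73 92]
  11. access 73: HIT. Cache (old->new): [6 73 92]
  12. access 73: HIT. Cache (old->new): [6 73 92]
  13. access 92: HIT. Cache (old->new): [6 73 92]
  14. access 92: HIT. Cache (old->new): [6 73 92]
  15. access 99: MISS, evict 6. Cache (old->new): [73 92 99]
  16. access 92: HIT. Cache (old->new): [73 92 99]
  17. access 73: HIT. Cache (old->new): [73 92 99]
  18. access 73: HIT. Cache (old->new): [73 92 99]
  19. access 6: MISS, evict 73. Cache (old->new): [92 99 6]
  20. access 6: HIT. Cache (old->new): [92 99 6]
Total: 15 hits, 5 misses, 2 evictions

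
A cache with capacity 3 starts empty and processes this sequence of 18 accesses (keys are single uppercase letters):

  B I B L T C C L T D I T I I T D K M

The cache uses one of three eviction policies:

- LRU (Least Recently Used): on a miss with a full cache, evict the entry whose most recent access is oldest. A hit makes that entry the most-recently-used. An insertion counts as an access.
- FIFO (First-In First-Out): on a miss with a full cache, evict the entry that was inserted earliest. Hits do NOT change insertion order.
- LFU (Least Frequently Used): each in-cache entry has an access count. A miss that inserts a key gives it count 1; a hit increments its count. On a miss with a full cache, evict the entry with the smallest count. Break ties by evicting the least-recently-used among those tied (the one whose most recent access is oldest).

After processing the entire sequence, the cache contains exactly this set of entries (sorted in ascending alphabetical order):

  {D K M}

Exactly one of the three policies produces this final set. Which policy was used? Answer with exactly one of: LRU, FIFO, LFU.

Simulating under each policy and comparing final sets:
  LRU: final set = {D K M} -> MATCHES target
  FIFO: final set = {K M T} -> differs
  LFU: final set = {C I M} -> differs
Only LRU produces the target set.

Answer: LRU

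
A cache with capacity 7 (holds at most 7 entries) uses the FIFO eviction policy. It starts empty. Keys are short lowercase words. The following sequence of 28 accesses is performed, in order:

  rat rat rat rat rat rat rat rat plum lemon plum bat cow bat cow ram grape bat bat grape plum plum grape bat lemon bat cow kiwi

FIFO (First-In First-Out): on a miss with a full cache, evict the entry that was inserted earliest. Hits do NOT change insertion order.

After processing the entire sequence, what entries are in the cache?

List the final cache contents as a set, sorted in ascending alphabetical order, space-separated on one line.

Answer: bat cow grape kiwi lemon plum ram

Derivation:
FIFO simulation (capacity=7):
  1. access rat: MISS. Cache (old->new): [rat]
  2. access rat: HIT. Cache (old->new): [rat]
  3. access rat: HIT. Cache (old->new): [rat]
  4. access rat: HIT. Cache (old->new): [rat]
  5. access rat: HIT. Cache (old->new): [rat]
  6. access rat: HIT. Cache (old->new): [rat]
  7. access rat: HIT. Cache (old->new): [rat]
  8. access rat: HIT. Cache (old->new): [rat]
  9. access plum: MISS. Cache (old->new): [rat plum]
  10. access lemon: MISS. Cache (old->new): [rat plum lemon]
  11. access plum: HIT. Cache (old->new): [rat plum lemon]
  12. access bat: MISS. Cache (old->new): [rat plum lemon bat]
  13. access cow: MISS. Cache (old->new): [rat plum lemon bat cow]
  14. access bat: HIT. Cache (old->new): [rat plum lemon bat cow]
  15. access cow: HIT. Cache (old->new): [rat plum lemon bat cow]
  16. access ram: MISS. Cache (old->new): [rat plum lemon bat cow ram]
  17. access grape: MISS. Cache (old->new): [rat plum lemon bat cow ram grape]
  18. access bat: HIT. Cache (old->new): [rat plum lemon bat cow ram grape]
  19. access bat: HIT. Cache (old->new): [rat plum lemon bat cow ram grape]
  20. access grape: HIT. Cache (old->new): [rat plum lemon bat cow ram grape]
  21. access plum: HIT. Cache (old->new): [rat plum lemon bat cow ram grape]
  22. access plum: HIT. Cache (old->new): [rat plum lemon bat cow ram grape]
  23. access grape: HIT. Cache (old->new): [rat plum lemon bat cow ram grape]
  24. access bat: HIT. Cache (old->new): [rat plum lemon bat cow ram grape]
  25. access lemon: HIT. Cache (old->new): [rat plum lemon bat cow ram grape]
  26. access bat: HIT. Cache (old->new): [rat plum lemon bat cow ram grape]
  27. access cow: HIT. Cache (old->new): [rat plum lemon bat cow ram grape]
  28. access kiwi: MISS, evict rat. Cache (old->new): [plum lemon bat cow ram grape kiwi]
Total: 20 hits, 8 misses, 1 evictions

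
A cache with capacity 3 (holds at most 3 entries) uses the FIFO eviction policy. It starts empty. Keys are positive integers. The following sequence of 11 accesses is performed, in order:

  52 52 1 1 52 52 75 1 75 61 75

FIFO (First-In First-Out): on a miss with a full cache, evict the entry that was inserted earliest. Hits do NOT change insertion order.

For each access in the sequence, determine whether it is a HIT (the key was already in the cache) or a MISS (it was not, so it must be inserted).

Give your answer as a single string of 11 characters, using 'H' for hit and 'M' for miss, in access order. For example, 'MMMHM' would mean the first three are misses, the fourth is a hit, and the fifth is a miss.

FIFO simulation (capacity=3):
  1. access 52: MISS. Cache (old->new): [52]
  2. access 52: HIT. Cache (old->new): [52]
  3. access 1: MISS. Cache (old->new): [52 1]
  4. access 1: HIT. Cache (old->new): [52 1]
  5. access 52: HIT. Cache (old->new): [52 1]
  6. access 52: HIT. Cache (old->new): [52 1]
  7. access 75: MISS. Cache (old->new): [52 1 75]
  8. access 1: HIT. Cache (old->new): [52 1 75]
  9. access 75: HIT. Cache (old->new): [52 1 75]
  10. access 61: MISS, evict 52. Cache (old->new): [1 75 61]
  11. access 75: HIT. Cache (old->new): [1 75 61]
Total: 7 hits, 4 misses, 1 evictions

Answer: MHMHHHMHHMH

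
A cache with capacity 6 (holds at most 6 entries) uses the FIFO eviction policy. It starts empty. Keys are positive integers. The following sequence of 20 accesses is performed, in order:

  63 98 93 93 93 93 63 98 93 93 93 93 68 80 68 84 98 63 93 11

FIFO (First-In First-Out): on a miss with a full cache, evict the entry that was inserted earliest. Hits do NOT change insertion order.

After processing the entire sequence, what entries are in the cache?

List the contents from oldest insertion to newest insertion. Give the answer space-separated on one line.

Answer: 98 93 68 80 84 11

Derivation:
FIFO simulation (capacity=6):
  1. access 63: MISS. Cache (old->new): [63]
  2. access 98: MISS. Cache (old->new): [63 98]
  3. access 93: MISS. Cache (old->new): [63 98 93]
  4. access 93: HIT. Cache (old->new): [63 98 93]
  5. access 93: HIT. Cache (old->new): [63 98 93]
  6. access 93: HIT. Cache (old->new): [63 98 93]
  7. access 63: HIT. Cache (old->new): [63 98 93]
  8. access 98: HIT. Cache (old->new): [63 98 93]
  9. access 93: HIT. Cache (old->new): [63 98 93]
  10. access 93: HIT. Cache (old->new): [63 98 93]
  11. access 93: HIT. Cache (old->new): [63 98 93]
  12. access 93: HIT. Cache (old->new): [63 98 93]
  13. access 68: MISS. Cache (old->new): [63 98 93 68]
  14. access 80: MISS. Cache (old->new): [63 98 93 68 80]
  15. access 68: HIT. Cache (old->new): [63 98 93 68 80]
  16. access 84: MISS. Cache (old->new): [63 98 93 68 80 84]
  17. access 98: HIT. Cache (old->new): [63 98 93 68 80 84]
  18. access 63: HIT. Cache (old->new): [63 98 93 68 80 84]
  19. access 93: HIT. Cache (old->new): [63 98 93 68 80 84]
  20. access 11: MISS, evict 63. Cache (old->new): [98 93 68 80 84 11]
Total: 13 hits, 7 misses, 1 evictions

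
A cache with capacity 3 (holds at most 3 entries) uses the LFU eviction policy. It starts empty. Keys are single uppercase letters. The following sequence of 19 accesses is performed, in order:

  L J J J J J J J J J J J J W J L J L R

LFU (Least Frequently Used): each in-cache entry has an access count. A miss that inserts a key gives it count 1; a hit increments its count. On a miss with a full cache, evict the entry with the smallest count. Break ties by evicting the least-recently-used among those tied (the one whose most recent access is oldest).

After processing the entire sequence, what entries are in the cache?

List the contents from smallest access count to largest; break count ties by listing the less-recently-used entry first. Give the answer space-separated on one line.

LFU simulation (capacity=3):
  1. access L: MISS. Cache: [L(c=1)]
  2. access J: MISS. Cache: [L(c=1) J(c=1)]
  3. access J: HIT, count now 2. Cache: [L(c=1) J(c=2)]
  4. access J: HIT, count now 3. Cache: [L(c=1) J(c=3)]
  5. access J: HIT, count now 4. Cache: [L(c=1) J(c=4)]
  6. access J: HIT, count now 5. Cache: [L(c=1) J(c=5)]
  7. access J: HIT, count now 6. Cache: [L(c=1) J(c=6)]
  8. access J: HIT, count now 7. Cache: [L(c=1) J(c=7)]
  9. access J: HIT, count now 8. Cache: [L(c=1) J(c=8)]
  10. access J: HIT, count now 9. Cache: [L(c=1) J(c=9)]
  11. access J: HIT, count now 10. Cache: [L(c=1) J(c=10)]
  12. access J: HIT, count now 11. Cache: [L(c=1) J(c=11)]
  13. access J: HIT, count now 12. Cache: [L(c=1) J(c=12)]
  14. access W: MISS. Cache: [L(c=1) W(c=1) J(c=12)]
  15. access J: HIT, count now 13. Cache: [L(c=1) W(c=1) J(c=13)]
  16. access L: HIT, count now 2. Cache: [W(c=1) L(c=2) J(c=13)]
  17. access J: HIT, count now 14. Cache: [W(c=1) L(c=2) J(c=14)]
  18. access L: HIT, count now 3. Cache: [W(c=1) L(c=3) J(c=14)]
  19. access R: MISS, evict W(c=1). Cache: [R(c=1) L(c=3) J(c=14)]
Total: 15 hits, 4 misses, 1 evictions

Answer: R L J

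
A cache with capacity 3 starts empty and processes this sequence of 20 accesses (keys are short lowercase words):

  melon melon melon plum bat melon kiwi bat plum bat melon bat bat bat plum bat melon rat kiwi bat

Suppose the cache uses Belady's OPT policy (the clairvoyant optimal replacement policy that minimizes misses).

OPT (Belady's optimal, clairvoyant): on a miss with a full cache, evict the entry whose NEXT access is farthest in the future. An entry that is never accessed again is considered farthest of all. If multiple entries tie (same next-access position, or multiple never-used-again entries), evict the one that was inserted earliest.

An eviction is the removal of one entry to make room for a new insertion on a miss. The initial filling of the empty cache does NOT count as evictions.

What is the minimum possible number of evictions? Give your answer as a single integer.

Answer: 4

Derivation:
OPT (Belady) simulation (capacity=3):
  1. access melon: MISS. Cache: [melon]
  2. access melon: HIT. Next use of melon: step 3. Cache: [melon]
  3. access melon: HIT. Next use of melon: step 6. Cache: [melon]
  4. access plum: MISS. Cache: [melon plum]
  5. access bat: MISS. Cache: [melon plum bat]
  6. access melon: HIT. Next use of melon: step 11. Cache: [melon plum bat]
  7. access kiwi: MISS, evict melon (next use: step 11). Cache: [plum bat kiwi]
  8. access bat: HIT. Next use of bat: step 10. Cache: [plum bat kiwi]
  9. access plum: HIT. Next use of plum: step 15. Cache: [plum bat kiwi]
  10. access bat: HIT. Next use of bat: step 12. Cache: [plum bat kiwi]
  11. access melon: MISS, evict kiwi (next use: step 19). Cache: [plum bat melon]
  12. access bat: HIT. Next use of bat: step 13. Cache: [plum bat melon]
  13. access bat: HIT. Next use of bat: step 14. Cache: [plum bat melon]
  14. access bat: HIT. Next use of bat: step 16. Cache: [plum bat melon]
  15. access plum: HIT. Next use of plum: never. Cache: [plum bat melon]
  16. access bat: HIT. Next use of bat: step 20. Cache: [plum bat melon]
  17. access melon: HIT. Next use of melon: never. Cache: [plum bat melon]
  18. access rat: MISS, evict plum (next use: never). Cache: [bat melon rat]
  19. access kiwi: MISS, evict melon (next use: never). Cache: [bat rat kiwi]
  20. access bat: HIT. Next use of bat: never. Cache: [bat rat kiwi]
Total: 13 hits, 7 misses, 4 evictions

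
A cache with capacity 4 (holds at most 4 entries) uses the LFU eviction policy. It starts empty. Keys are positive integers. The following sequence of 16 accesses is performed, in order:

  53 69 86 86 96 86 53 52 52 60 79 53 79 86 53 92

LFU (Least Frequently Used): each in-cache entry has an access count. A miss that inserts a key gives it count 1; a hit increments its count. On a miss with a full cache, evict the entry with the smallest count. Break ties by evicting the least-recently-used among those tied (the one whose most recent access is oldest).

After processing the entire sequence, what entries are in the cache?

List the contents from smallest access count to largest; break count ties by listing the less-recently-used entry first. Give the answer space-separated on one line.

LFU simulation (capacity=4):
  1. access 53: MISS. Cache: [53(c=1)]
  2. access 69: MISS. Cache: [53(c=1) 69(c=1)]
  3. access 86: MISS. Cache: [53(c=1) 69(c=1) 86(c=1)]
  4. access 86: HIT, count now 2. Cache: [53(c=1) 69(c=1) 86(c=2)]
  5. access 96: MISS. Cache: [53(c=1) 69(c=1) 96(c=1) 86(c=2)]
  6. access 86: HIT, count now 3. Cache: [53(c=1) 69(c=1) 96(c=1) 86(c=3)]
  7. access 53: HIT, count now 2. Cache: [69(c=1) 96(c=1) 53(c=2) 86(c=3)]
  8. access 52: MISS, evict 69(c=1). Cache: [96(c=1) 52(c=1) 53(c=2) 86(c=3)]
  9. access 52: HIT, count now 2. Cache: [96(c=1) 53(c=2) 52(c=2) 86(c=3)]
  10. access 60: MISS, evict 96(c=1). Cache: [60(c=1) 53(c=2) 52(c=2) 86(c=3)]
  11. access 79: MISS, evict 60(c=1). Cache: [79(c=1) 53(c=2) 52(c=2) 86(c=3)]
  12. access 53: HIT, count now 3. Cache: [79(c=1) 52(c=2) 86(c=3) 53(c=3)]
  13. access 79: HIT, count now 2. Cache: [52(c=2) 79(c=2) 86(c=3) 53(c=3)]
  14. access 86: HIT, count now 4. Cache: [52(c=2) 79(c=2) 53(c=3) 86(c=4)]
  15. access 53: HIT, count now 4. Cache: [52(c=2) 79(c=2) 86(c=4) 53(c=4)]
  16. access 92: MISS, evict 52(c=2). Cache: [92(c=1) 79(c=2) 86(c=4) 53(c=4)]
Total: 8 hits, 8 misses, 4 evictions

Answer: 92 79 86 53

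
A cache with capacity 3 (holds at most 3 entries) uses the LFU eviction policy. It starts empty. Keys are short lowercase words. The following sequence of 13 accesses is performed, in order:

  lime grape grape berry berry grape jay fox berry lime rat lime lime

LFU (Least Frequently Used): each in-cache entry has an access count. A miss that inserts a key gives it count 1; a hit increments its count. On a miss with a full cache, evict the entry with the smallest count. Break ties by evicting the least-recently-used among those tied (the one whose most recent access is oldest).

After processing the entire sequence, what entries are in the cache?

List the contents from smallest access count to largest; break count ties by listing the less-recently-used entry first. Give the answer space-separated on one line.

LFU simulation (capacity=3):
  1. access lime: MISS. Cache: [lime(c=1)]
  2. access grape: MISS. Cache: [lime(c=1) grape(c=1)]
  3. access grape: HIT, count now 2. Cache: [lime(c=1) grape(c=2)]
  4. access berry: MISS. Cache: [lime(c=1) berry(c=1) grape(c=2)]
  5. access berry: HIT, count now 2. Cache: [lime(c=1) grape(c=2) berry(c=2)]
  6. access grape: HIT, count now 3. Cache: [lime(c=1) berry(c=2) grape(c=3)]
  7. access jay: MISS, evict lime(c=1). Cache: [jay(c=1) berry(c=2) grape(c=3)]
  8. access fox: MISS, evict jay(c=1). Cache: [fox(c=1) berry(c=2) grape(c=3)]
  9. access berry: HIT, count now 3. Cache: [fox(c=1) grape(c=3) berry(c=3)]
  10. access lime: MISS, evict fox(c=1). Cache: [lime(c=1) grape(c=3) berry(c=3)]
  11. access rat: MISS, evict lime(c=1). Cache: [rat(c=1) grape(c=3) berry(c=3)]
  12. access lime: MISS, evict rat(c=1). Cache: [lime(c=1) grape(c=3) berry(c=3)]
  13. access lime: HIT, count now 2. Cache: [lime(c=2) grape(c=3) berry(c=3)]
Total: 5 hits, 8 misses, 5 evictions

Answer: lime grape berry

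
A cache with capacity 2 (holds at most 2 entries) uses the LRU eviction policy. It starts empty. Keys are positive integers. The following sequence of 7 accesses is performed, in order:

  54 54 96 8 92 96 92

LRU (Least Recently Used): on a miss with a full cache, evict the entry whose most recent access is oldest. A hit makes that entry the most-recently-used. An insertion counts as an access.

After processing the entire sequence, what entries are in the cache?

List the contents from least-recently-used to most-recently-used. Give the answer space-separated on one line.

Answer: 96 92

Derivation:
LRU simulation (capacity=2):
  1. access 54: MISS. Cache (LRU->MRU): [54]
  2. access 54: HIT. Cache (LRU->MRU): [54]
  3. access 96: MISS. Cache (LRU->MRU): [54 96]
  4. access 8: MISS, evict 54. Cache (LRU->MRU): [96 8]
  5. access 92: MISS, evict 96. Cache (LRU->MRU): [8 92]
  6. access 96: MISS, evict 8. Cache (LRU->MRU): [92 96]
  7. access 92: HIT. Cache (LRU->MRU): [96 92]
Total: 2 hits, 5 misses, 3 evictions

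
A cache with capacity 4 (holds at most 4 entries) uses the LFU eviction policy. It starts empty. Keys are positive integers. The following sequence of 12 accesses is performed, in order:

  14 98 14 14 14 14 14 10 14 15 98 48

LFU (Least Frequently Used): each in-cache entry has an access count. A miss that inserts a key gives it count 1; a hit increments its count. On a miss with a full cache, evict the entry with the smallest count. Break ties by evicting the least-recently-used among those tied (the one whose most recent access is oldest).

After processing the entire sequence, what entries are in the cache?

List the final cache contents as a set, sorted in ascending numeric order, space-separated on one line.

Answer: 14 15 48 98

Derivation:
LFU simulation (capacity=4):
  1. access 14: MISS. Cache: [14(c=1)]
  2. access 98: MISS. Cache: [14(c=1) 98(c=1)]
  3. access 14: HIT, count now 2. Cache: [98(c=1) 14(c=2)]
  4. access 14: HIT, count now 3. Cache: [98(c=1) 14(c=3)]
  5. access 14: HIT, count now 4. Cache: [98(c=1) 14(c=4)]
  6. access 14: HIT, count now 5. Cache: [98(c=1) 14(c=5)]
  7. access 14: HIT, count now 6. Cache: [98(c=1) 14(c=6)]
  8. access 10: MISS. Cache: [98(c=1) 10(c=1) 14(c=6)]
  9. access 14: HIT, count now 7. Cache: [98(c=1) 10(c=1) 14(c=7)]
  10. access 15: MISS. Cache: [98(c=1) 10(c=1) 15(c=1) 14(c=7)]
  11. access 98: HIT, count now 2. Cache: [10(c=1) 15(c=1) 98(c=2) 14(c=7)]
  12. access 48: MISS, evict 10(c=1). Cache: [15(c=1) 48(c=1) 98(c=2) 14(c=7)]
Total: 7 hits, 5 misses, 1 evictions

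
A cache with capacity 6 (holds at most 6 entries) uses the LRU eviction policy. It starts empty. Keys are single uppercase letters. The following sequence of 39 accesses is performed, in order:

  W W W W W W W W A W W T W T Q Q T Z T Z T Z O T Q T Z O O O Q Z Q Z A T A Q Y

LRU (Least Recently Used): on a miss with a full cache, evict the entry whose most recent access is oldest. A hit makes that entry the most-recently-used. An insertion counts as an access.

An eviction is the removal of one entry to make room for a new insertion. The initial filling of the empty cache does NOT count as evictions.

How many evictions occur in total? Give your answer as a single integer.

Answer: 1

Derivation:
LRU simulation (capacity=6):
  1. access W: MISS. Cache (LRU->MRU): [W]
  2. access W: HIT. Cache (LRU->MRU): [W]
  3. access W: HIT. Cache (LRU->MRU): [W]
  4. access W: HIT. Cache (LRU->MRU): [W]
  5. access W: HIT. Cache (LRU->MRU): [W]
  6. access W: HIT. Cache (LRU->MRU): [W]
  7. access W: HIT. Cache (LRU->MRU): [W]
  8. access W: HIT. Cache (LRU->MRU): [W]
  9. access A: MISS. Cache (LRU->MRU): [W A]
  10. access W: HIT. Cache (LRU->MRU): [A W]
  11. access W: HIT. Cache (LRU->MRU): [A W]
  12. access T: MISS. Cache (LRU->MRU): [A W T]
  13. access W: HIT. Cache (LRU->MRU): [A T W]
  14. access T: HIT. Cache (LRU->MRU): [A W T]
  15. access Q: MISS. Cache (LRU->MRU): [A W T Q]
  16. access Q: HIT. Cache (LRU->MRU): [A W T Q]
  17. access T: HIT. Cache (LRU->MRU): [A W Q T]
  18. access Z: MISS. Cache (LRU->MRU): [A W Q T Z]
  19. access T: HIT. Cache (LRU->MRU): [A W Q Z T]
  20. access Z: HIT. Cache (LRU->MRU): [A W Q T Z]
  21. access T: HIT. Cache (LRU->MRU): [A W Q Z T]
  22. access Z: HIT. Cache (LRU->MRU): [A W Q T Z]
  23. access O: MISS. Cache (LRU->MRU): [A W Q T Z O]
  24. access T: HIT. Cache (LRU->MRU): [A W Q Z O T]
  25. access Q: HIT. Cache (LRU->MRU): [A W Z O T Q]
  26. access T: HIT. Cache (LRU->MRU): [A W Z O Q T]
  27. access Z: HIT. Cache (LRU->MRU): [A W O Q T Z]
  28. access O: HIT. Cache (LRU->MRU): [A W Q T Z O]
  29. access O: HIT. Cache (LRU->MRU): [A W Q T Z O]
  30. access O: HIT. Cache (LRU->MRU): [A W Q T Z O]
  31. access Q: HIT. Cache (LRU->MRU): [A W T Z O Q]
  32. access Z: HIT. Cache (LRU->MRU): [A W T O Q Z]
  33. access Q: HIT. Cache (LRU->MRU): [A W T O Z Q]
  34. access Z: HIT. Cache (LRU->MRU): [A W T O Q Z]
  35. access A: HIT. Cache (LRU->MRU): [W T O Q Z A]
  36. access T: HIT. Cache (LRU->MRU): [W O Q Z A T]
  37. access A: HIT. Cache (LRU->MRU): [W O Q Z T A]
  38. access Q: HIT. Cache (LRU->MRU): [W O Z T A Q]
  39. access Y: MISS, evict W. Cache (LRU->MRU): [O Z T A Q Y]
Total: 32 hits, 7 misses, 1 evictions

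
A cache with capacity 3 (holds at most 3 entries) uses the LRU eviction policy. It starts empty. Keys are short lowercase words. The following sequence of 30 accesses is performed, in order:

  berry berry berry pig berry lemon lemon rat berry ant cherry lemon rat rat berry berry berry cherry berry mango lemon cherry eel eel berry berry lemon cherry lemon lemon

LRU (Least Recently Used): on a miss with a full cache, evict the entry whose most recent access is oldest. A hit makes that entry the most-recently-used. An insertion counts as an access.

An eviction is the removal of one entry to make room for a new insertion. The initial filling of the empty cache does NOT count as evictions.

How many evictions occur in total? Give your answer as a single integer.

Answer: 14

Derivation:
LRU simulation (capacity=3):
  1. access berry: MISS. Cache (LRU->MRU): [berry]
  2. access berry: HIT. Cache (LRU->MRU): [berry]
  3. access berry: HIT. Cache (LRU->MRU): [berry]
  4. access pig: MISS. Cache (LRU->MRU): [berry pig]
  5. access berry: HIT. Cache (LRU->MRU): [pig berry]
  6. access lemon: MISS. Cache (LRU->MRU): [pig berry lemon]
  7. access lemon: HIT. Cache (LRU->MRU): [pig berry lemon]
  8. access rat: MISS, evict pig. Cache (LRU->MRU): [berry lemon rat]
  9. access berry: HIT. Cache (LRU->MRU): [lemon rat berry]
  10. access ant: MISS, evict lemon. Cache (LRU->MRU): [rat berry ant]
  11. access cherry: MISS, evict rat. Cache (LRU->MRU): [berry ant cherry]
  12. access lemon: MISS, evict berry. Cache (LRU->MRU): [ant cherry lemon]
  13. access rat: MISS, evict ant. Cache (LRU->MRU): [cherry lemon rat]
  14. access rat: HIT. Cache (LRU->MRU): [cherry lemon rat]
  15. access berry: MISS, evict cherry. Cache (LRU->MRU): [lemon rat berry]
  16. access berry: HIT. Cache (LRU->MRU): [lemon rat berry]
  17. access berry: HIT. Cache (LRU->MRU): [lemon rat berry]
  18. access cherry: MISS, evict lemon. Cache (LRU->MRU): [rat berry cherry]
  19. access berry: HIT. Cache (LRU->MRU): [rat cherry berry]
  20. access mango: MISS, evict rat. Cache (LRU->MRU): [cherry berry mango]
  21. access lemon: MISS, evict cherry. Cache (LRU->MRU): [berry mango lemon]
  22. access cherry: MISS, evict berry. Cache (LRU->MRU): [mango lemon cherry]
  23. access eel: MISS, evict mango. Cache (LRU->MRU): [lemon cherry eel]
  24. access eel: HIT. Cache (LRU->MRU): [lemon cherry eel]
  25. access berry: MISS, evict lemon. Cache (LRU->MRU): [cherry eel berry]
  26. access berry: HIT. Cache (LRU->MRU): [cherry eel berry]
  27. access lemon: MISS, evict cherry. Cache (LRU->MRU): [eel berry lemon]
  28. access cherry: MISS, evict eel. Cache (LRU->MRU): [berry lemon cherry]
  29. access lemon: HIT. Cache (LRU->MRU): [berry cherry lemon]
  30. access lemon: HIT. Cache (LRU->MRU): [berry cherry lemon]
Total: 13 hits, 17 misses, 14 evictions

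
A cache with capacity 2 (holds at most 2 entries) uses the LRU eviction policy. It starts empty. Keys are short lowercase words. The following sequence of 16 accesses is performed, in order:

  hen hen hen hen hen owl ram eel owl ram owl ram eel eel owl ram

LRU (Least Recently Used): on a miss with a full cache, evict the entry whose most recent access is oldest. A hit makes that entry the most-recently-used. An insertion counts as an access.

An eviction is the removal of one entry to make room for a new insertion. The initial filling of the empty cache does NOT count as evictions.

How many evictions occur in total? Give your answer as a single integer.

Answer: 7

Derivation:
LRU simulation (capacity=2):
  1. access hen: MISS. Cache (LRU->MRU): [hen]
  2. access hen: HIT. Cache (LRU->MRU): [hen]
  3. access hen: HIT. Cache (LRU->MRU): [hen]
  4. access hen: HIT. Cache (LRU->MRU): [hen]
  5. access hen: HIT. Cache (LRU->MRU): [hen]
  6. access owl: MISS. Cache (LRU->MRU): [hen owl]
  7. access ram: MISS, evict hen. Cache (LRU->MRU): [owl ram]
  8. access eel: MISS, evict owl. Cache (LRU->MRU): [ram eel]
  9. access owl: MISS, evict ram. Cache (LRU->MRU): [eel owl]
  10. access ram: MISS, evict eel. Cache (LRU->MRU): [owl ram]
  11. access owl: HIT. Cache (LRU->MRU): [ram owl]
  12. access ram: HIT. Cache (LRU->MRU): [owl ram]
  13. access eel: MISS, evict owl. Cache (LRU->MRU): [ram eel]
  14. access eel: HIT. Cache (LRU->MRU): [ram eel]
  15. access owl: MISS, evict ram. Cache (LRU->MRU): [eel owl]
  16. access ram: MISS, evict eel. Cache (LRU->MRU): [owl ram]
Total: 7 hits, 9 misses, 7 evictions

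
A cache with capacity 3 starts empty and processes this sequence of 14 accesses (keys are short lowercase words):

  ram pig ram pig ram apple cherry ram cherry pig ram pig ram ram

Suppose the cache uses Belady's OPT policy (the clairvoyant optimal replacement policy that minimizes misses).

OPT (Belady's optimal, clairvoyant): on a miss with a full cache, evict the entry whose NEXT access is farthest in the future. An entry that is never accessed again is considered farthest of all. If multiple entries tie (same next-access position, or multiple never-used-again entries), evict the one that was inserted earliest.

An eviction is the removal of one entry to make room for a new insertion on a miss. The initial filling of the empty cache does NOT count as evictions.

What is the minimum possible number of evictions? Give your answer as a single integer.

Answer: 1

Derivation:
OPT (Belady) simulation (capacity=3):
  1. access ram: MISS. Cache: [ram]
  2. access pig: MISS. Cache: [ram pig]
  3. access ram: HIT. Next use of ram: step 5. Cache: [ram pig]
  4. access pig: HIT. Next use of pig: step 10. Cache: [ram pig]
  5. access ram: HIT. Next use of ram: step 8. Cache: [ram pig]
  6. access apple: MISS. Cache: [ram pig apple]
  7. access cherry: MISS, evict apple (next use: never). Cache: [ram pig cherry]
  8. access ram: HIT. Next use of ram: step 11. Cache: [ram pig cherry]
  9. access cherry: HIT. Next use of cherry: never. Cache: [ram pig cherry]
  10. access pig: HIT. Next use of pig: step 12. Cache: [ram pig cherry]
  11. access ram: HIT. Next use of ram: step 13. Cache: [ram pig cherry]
  12. access pig: HIT. Next use of pig: never. Cache: [ram pig cherry]
  13. access ram: HIT. Next use of ram: step 14. Cache: [ram pig cherry]
  14. access ram: HIT. Next use of ram: never. Cache: [ram pig cherry]
Total: 10 hits, 4 misses, 1 evictions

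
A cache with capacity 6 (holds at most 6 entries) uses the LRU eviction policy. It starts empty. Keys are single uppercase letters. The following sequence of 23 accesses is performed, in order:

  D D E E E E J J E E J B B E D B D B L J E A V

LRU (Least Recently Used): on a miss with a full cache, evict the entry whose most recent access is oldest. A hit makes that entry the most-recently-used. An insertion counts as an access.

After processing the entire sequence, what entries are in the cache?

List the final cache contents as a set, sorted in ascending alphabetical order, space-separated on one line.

Answer: A B E J L V

Derivation:
LRU simulation (capacity=6):
  1. access D: MISS. Cache (LRU->MRU): [D]
  2. access D: HIT. Cache (LRU->MRU): [D]
  3. access E: MISS. Cache (LRU->MRU): [D E]
  4. access E: HIT. Cache (LRU->MRU): [D E]
  5. access E: HIT. Cache (LRU->MRU): [D E]
  6. access E: HIT. Cache (LRU->MRU): [D E]
  7. access J: MISS. Cache (LRU->MRU): [D E J]
  8. access J: HIT. Cache (LRU->MRU): [D E J]
  9. access E: HIT. Cache (LRU->MRU): [D J E]
  10. access E: HIT. Cache (LRU->MRU): [D J E]
  11. access J: HIT. Cache (LRU->MRU): [D E J]
  12. access B: MISS. Cache (LRU->MRU): [D E J B]
  13. access B: HIT. Cache (LRU->MRU): [D E J B]
  14. access E: HIT. Cache (LRU->MRU): [D J B E]
  15. access D: HIT. Cache (LRU->MRU): [J B E D]
  16. access B: HIT. Cache (LRU->MRU): [J E D B]
  17. access D: HIT. Cache (LRU->MRU): [J E B D]
  18. access B: HIT. Cache (LRU->MRU): [J E D B]
  19. access L: MISS. Cache (LRU->MRU): [J E D B L]
  20. access J: HIT. Cache (LRU->MRU): [E D B L J]
  21. access E: HIT. Cache (LRU->MRU): [D B L J E]
  22. access A: MISS. Cache (LRU->MRU): [D B L J E A]
  23. access V: MISS, evict D. Cache (LRU->MRU): [B L J E A V]
Total: 16 hits, 7 misses, 1 evictions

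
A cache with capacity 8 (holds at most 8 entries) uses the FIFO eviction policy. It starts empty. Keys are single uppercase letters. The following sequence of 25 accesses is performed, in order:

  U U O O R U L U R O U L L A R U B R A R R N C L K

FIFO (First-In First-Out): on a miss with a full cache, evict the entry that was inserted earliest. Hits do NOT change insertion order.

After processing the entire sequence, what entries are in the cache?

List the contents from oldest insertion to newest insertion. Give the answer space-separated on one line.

Answer: O R L A B N C K

Derivation:
FIFO simulation (capacity=8):
  1. access U: MISS. Cache (old->new): [U]
  2. access U: HIT. Cache (old->new): [U]
  3. access O: MISS. Cache (old->new): [U O]
  4. access O: HIT. Cache (old->new): [U O]
  5. access R: MISS. Cache (old->new): [U O R]
  6. access U: HIT. Cache (old->new): [U O R]
  7. access L: MISS. Cache (old->new): [U O R L]
  8. access U: HIT. Cache (old->new): [U O R L]
  9. access R: HIT. Cache (old->new): [U O R L]
  10. access O: HIT. Cache (old->new): [U O R L]
  11. access U: HIT. Cache (old->new): [U O R L]
  12. access L: HIT. Cache (old->new): [U O R L]
  13. access L: HIT. Cache (old->new): [U O R L]
  14. access A: MISS. Cache (old->new): [U O R L A]
  15. access R: HIT. Cache (old->new): [U O R L A]
  16. access U: HIT. Cache (old->new): [U O R L A]
  17. access B: MISS. Cache (old->new): [U O R L A B]
  18. access R: HIT. Cache (old->new): [U O R L A B]
  19. access A: HIT. Cache (old->new): [U O R L A B]
  20. access R: HIT. Cache (old->new): [U O R L A B]
  21. access R: HIT. Cache (old->new): [U O R L A B]
  22. access N: MISS. Cache (old->new): [U O R L A B N]
  23. access C: MISS. Cache (old->new): [U O R L A B N C]
  24. access L: HIT. Cache (old->new): [U O R L A B N C]
  25. access K: MISS, evict U. Cache (old->new): [O R L A B N C K]
Total: 16 hits, 9 misses, 1 evictions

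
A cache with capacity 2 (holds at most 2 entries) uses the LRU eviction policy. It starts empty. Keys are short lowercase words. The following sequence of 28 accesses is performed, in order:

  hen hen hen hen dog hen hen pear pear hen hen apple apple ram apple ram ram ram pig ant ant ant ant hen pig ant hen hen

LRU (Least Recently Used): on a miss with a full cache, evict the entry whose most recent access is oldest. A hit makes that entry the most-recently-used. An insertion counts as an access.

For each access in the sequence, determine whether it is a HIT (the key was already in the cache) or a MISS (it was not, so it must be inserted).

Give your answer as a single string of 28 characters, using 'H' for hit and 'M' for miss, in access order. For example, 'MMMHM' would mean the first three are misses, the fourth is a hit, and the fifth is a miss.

LRU simulation (capacity=2):
  1. access hen: MISS. Cache (LRU->MRU): [hen]
  2. access hen: HIT. Cache (LRU->MRU): [hen]
  3. access hen: HIT. Cache (LRU->MRU): [hen]
  4. access hen: HIT. Cache (LRU->MRU): [hen]
  5. access dog: MISS. Cache (LRU->MRU): [hen dog]
  6. access hen: HIT. Cache (LRU->MRU): [dog hen]
  7. access hen: HIT. Cache (LRU->MRU): [dog hen]
  8. access pear: MISS, evict dog. Cache (LRU->MRU): [hen pear]
  9. access pear: HIT. Cache (LRU->MRU): [hen pear]
  10. access hen: HIT. Cache (LRU->MRU): [pear hen]
  11. access hen: HIT. Cache (LRU->MRU): [pear hen]
  12. access apple: MISS, evict pear. Cache (LRU->MRU): [hen apple]
  13. access apple: HIT. Cache (LRU->MRU): [hen apple]
  14. access ram: MISS, evict hen. Cache (LRU->MRU): [apple ram]
  15. access apple: HIT. Cache (LRU->MRU): [ram apple]
  16. access ram: HIT. Cache (LRU->MRU): [apple ram]
  17. access ram: HIT. Cache (LRU->MRU): [apple ram]
  18. access ram: HIT. Cache (LRU->MRU): [apple ram]
  19. access pig: MISS, evict apple. Cache (LRU->MRU): [ram pig]
  20. access ant: MISS, evict ram. Cache (LRU->MRU): [pig ant]
  21. access ant: HIT. Cache (LRU->MRU): [pig ant]
  22. access ant: HIT. Cache (LRU->MRU): [pig ant]
  23. access ant: HIT. Cache (LRU->MRU): [pig ant]
  24. access hen: MISS, evict pig. Cache (LRU->MRU): [ant hen]
  25. access pig: MISS, evict ant. Cache (LRU->MRU): [hen pig]
  26. access ant: MISS, evict hen. Cache (LRU->MRU): [pig ant]
  27. access hen: MISS, evict pig. Cache (LRU->MRU): [ant hen]
  28. access hen: HIT. Cache (LRU->MRU): [ant hen]
Total: 17 hits, 11 misses, 9 evictions

Answer: MHHHMHHMHHHMHMHHHHMMHHHMMMMH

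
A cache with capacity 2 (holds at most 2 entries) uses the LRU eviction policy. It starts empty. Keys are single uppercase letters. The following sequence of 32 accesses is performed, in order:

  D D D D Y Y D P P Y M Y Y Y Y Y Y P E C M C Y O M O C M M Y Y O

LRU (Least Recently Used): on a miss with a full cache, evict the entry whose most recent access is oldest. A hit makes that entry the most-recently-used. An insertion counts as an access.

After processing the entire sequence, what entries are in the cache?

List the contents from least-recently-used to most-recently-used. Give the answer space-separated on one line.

Answer: Y O

Derivation:
LRU simulation (capacity=2):
  1. access D: MISS. Cache (LRU->MRU): [D]
  2. access D: HIT. Cache (LRU->MRU): [D]
  3. access D: HIT. Cache (LRU->MRU): [D]
  4. access D: HIT. Cache (LRU->MRU): [D]
  5. access Y: MISS. Cache (LRU->MRU): [D Y]
  6. access Y: HIT. Cache (LRU->MRU): [D Y]
  7. access D: HIT. Cache (LRU->MRU): [Y D]
  8. access P: MISS, evict Y. Cache (LRU->MRU): [D P]
  9. access P: HIT. Cache (LRU->MRU): [D P]
  10. access Y: MISS, evict D. Cache (LRU->MRU): [P Y]
  11. access M: MISS, evict P. Cache (LRU->MRU): [Y M]
  12. access Y: HIT. Cache (LRU->MRU): [M Y]
  13. access Y: HIT. Cache (LRU->MRU): [M Y]
  14. access Y: HIT. Cache (LRU->MRU): [M Y]
  15. access Y: HIT. Cache (LRU->MRU): [M Y]
  16. access Y: HIT. Cache (LRU->MRU): [M Y]
  17. access Y: HIT. Cache (LRU->MRU): [M Y]
  18. access P: MISS, evict M. Cache (LRU->MRU): [Y P]
  19. access E: MISS, evict Y. Cache (LRU->MRU): [P E]
  20. access C: MISS, evict P. Cache (LRU->MRU): [E C]
  21. access M: MISS, evict E. Cache (LRU->MRU): [C M]
  22. access C: HIT. Cache (LRU->MRU): [M C]
  23. access Y: MISS, evict M. Cache (LRU->MRU): [C Y]
  24. access O: MISS, evict C. Cache (LRU->MRU): [Y O]
  25. access M: MISS, evict Y. Cache (LRU->MRU): [O M]
  26. access O: HIT. Cache (LRU->MRU): [M O]
  27. access C: MISS, evict M. Cache (LRU->MRU): [O C]
  28. access M: MISS, evict O. Cache (LRU->MRU): [C M]
  29. access M: HIT. Cache (LRU->MRU): [C M]
  30. access Y: MISS, evict C. Cache (LRU->MRU): [M Y]
  31. access Y: HIT. Cache (LRU->MRU): [M Y]
  32. access O: MISS, evict M. Cache (LRU->MRU): [Y O]
Total: 16 hits, 16 misses, 14 evictions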